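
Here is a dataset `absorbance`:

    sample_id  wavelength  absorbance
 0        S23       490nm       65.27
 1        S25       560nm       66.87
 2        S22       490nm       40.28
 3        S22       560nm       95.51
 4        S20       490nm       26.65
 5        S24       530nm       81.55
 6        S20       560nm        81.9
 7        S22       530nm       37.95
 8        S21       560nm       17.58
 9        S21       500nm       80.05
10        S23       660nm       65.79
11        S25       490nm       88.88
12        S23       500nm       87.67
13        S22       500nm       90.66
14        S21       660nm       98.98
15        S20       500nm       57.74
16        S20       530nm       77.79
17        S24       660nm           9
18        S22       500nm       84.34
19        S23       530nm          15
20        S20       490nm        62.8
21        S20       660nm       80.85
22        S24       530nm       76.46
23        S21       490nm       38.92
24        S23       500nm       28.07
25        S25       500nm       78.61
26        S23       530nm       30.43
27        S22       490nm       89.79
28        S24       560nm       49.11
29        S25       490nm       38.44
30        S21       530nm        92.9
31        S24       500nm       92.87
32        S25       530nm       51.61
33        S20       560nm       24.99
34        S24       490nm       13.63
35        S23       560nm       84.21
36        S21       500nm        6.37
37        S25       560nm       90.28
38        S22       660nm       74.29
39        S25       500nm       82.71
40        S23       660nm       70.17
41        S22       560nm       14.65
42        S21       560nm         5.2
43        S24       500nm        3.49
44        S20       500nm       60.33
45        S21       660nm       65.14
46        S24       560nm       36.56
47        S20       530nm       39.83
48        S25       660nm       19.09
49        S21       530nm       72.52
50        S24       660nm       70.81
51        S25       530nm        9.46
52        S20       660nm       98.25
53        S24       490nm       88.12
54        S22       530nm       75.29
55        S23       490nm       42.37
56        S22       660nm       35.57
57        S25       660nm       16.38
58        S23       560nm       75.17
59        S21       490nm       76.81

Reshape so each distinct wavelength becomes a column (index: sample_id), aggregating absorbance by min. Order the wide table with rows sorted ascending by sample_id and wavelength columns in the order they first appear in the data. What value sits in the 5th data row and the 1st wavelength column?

13.63

With rows sorted ascending by sample_id, row 5 is sample_id=S24. wavelength columns in first-appearance order: 490nm, 560nm, 530nm, 500nm, 660nm; column 1 is 490nm.
Long rows with sample_id=S24, wavelength=490nm: min(13.63, 88.12) = 13.63.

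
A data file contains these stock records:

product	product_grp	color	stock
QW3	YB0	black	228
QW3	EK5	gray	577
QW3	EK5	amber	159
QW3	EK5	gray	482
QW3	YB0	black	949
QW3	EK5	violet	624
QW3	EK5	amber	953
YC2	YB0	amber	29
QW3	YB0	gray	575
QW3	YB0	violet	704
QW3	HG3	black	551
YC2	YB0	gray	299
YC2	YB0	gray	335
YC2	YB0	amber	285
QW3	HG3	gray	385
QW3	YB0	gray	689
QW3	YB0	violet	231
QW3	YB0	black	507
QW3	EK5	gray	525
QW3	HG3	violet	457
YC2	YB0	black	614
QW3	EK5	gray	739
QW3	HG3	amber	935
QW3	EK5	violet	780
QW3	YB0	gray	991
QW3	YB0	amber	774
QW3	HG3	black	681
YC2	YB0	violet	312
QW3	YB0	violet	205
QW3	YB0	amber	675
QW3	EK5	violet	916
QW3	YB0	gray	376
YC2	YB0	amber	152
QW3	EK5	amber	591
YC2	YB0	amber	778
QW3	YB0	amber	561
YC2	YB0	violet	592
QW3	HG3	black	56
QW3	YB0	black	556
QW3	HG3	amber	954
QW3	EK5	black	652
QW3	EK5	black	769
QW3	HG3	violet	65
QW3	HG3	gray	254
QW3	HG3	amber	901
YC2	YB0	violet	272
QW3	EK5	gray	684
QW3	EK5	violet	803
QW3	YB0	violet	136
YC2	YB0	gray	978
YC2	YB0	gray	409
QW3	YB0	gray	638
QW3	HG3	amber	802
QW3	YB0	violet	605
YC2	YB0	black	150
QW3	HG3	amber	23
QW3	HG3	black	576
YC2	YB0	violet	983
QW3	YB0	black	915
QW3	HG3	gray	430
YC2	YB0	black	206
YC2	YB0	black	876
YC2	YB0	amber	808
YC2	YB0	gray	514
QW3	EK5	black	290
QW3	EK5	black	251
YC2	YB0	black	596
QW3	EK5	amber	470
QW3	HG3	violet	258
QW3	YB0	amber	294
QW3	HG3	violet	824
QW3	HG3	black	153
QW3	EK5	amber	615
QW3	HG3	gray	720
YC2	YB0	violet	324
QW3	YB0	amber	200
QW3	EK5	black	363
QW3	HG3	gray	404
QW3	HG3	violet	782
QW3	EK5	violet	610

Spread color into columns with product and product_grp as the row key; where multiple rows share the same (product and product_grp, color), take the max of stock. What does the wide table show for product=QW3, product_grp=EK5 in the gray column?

Rows with product=QW3, product_grp=EK5 and color=gray: stock values are 577, 482, 525, 739, 684.
max(577, 482, 525, 739, 684) = 739.

739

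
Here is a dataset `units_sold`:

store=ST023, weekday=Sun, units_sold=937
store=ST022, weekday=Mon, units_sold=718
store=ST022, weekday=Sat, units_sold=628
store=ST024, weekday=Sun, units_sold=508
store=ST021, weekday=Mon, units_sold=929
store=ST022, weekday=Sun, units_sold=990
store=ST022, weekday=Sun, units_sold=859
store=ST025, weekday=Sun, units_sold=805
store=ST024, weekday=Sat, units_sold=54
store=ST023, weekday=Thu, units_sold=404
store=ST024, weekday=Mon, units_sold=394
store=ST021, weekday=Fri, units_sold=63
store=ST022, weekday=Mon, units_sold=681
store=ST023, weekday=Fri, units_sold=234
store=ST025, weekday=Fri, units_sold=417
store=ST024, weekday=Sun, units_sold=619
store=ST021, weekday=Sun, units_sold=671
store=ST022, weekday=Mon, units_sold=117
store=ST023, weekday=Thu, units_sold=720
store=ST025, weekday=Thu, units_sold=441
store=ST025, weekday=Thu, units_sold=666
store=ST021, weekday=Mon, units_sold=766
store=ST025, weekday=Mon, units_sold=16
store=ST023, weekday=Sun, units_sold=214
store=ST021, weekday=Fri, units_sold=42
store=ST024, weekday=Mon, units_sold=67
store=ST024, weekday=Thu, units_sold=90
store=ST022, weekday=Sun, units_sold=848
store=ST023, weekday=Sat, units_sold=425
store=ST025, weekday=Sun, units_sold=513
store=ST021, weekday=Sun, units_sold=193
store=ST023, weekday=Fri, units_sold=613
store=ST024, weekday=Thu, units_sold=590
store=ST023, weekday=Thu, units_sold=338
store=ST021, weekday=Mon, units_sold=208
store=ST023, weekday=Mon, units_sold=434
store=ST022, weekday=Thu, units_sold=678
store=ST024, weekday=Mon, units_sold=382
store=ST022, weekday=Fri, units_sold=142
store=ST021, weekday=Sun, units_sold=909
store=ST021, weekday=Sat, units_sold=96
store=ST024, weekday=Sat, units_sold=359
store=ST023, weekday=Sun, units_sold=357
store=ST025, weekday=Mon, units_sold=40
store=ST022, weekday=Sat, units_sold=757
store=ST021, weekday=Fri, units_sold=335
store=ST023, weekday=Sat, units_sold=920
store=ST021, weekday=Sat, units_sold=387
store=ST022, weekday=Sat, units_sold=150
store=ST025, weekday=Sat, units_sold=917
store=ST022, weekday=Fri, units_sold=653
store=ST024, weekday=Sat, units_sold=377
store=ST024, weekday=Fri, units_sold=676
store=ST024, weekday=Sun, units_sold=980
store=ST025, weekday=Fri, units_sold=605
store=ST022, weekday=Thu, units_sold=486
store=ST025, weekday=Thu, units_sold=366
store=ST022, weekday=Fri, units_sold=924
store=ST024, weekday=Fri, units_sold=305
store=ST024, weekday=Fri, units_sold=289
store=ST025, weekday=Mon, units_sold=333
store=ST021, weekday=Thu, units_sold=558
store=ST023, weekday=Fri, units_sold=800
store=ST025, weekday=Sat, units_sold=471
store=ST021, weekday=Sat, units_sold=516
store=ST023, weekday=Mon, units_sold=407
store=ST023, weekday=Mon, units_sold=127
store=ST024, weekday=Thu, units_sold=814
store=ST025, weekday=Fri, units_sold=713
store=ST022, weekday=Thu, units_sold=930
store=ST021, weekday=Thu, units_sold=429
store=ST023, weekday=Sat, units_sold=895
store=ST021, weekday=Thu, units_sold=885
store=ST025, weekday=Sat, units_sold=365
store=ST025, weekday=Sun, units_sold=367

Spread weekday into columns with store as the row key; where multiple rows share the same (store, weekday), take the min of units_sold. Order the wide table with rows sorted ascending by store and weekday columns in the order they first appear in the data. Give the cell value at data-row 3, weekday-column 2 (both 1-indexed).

With rows sorted ascending by store, row 3 is store=ST023. weekday columns in first-appearance order: Sun, Mon, Sat, Thu, Fri; column 2 is Mon.
Long rows with store=ST023, weekday=Mon: min(434, 407, 127) = 127.

127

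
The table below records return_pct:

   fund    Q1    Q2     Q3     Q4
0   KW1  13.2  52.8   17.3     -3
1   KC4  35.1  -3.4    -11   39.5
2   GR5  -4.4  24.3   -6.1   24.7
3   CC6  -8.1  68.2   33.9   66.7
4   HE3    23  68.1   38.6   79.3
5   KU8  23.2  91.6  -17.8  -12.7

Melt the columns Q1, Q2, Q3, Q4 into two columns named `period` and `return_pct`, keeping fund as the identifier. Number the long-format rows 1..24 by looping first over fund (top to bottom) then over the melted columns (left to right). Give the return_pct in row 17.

23

24 rows total (6 × 4). Row 17: index ⌊(17-1)/4⌋ = 4 into fund → HE3; (17-1) mod 4 = 0 into the melted columns → Q1.
So row 17 is (HE3, Q1, 23); return_pct = 23.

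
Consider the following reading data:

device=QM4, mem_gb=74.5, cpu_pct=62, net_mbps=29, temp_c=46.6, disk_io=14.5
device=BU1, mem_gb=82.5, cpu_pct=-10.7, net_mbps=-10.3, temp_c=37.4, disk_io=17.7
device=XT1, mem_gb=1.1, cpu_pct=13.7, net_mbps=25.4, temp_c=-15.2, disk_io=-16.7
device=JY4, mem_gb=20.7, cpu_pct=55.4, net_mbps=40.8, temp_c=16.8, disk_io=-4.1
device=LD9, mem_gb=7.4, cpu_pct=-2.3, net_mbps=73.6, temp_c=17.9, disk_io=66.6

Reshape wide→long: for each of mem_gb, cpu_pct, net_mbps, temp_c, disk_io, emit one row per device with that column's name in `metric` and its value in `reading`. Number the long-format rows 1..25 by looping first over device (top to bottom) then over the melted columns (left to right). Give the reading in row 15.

-16.7

25 rows total (5 × 5). Row 15: index ⌊(15-1)/5⌋ = 2 into device → XT1; (15-1) mod 5 = 4 into the melted columns → disk_io.
So row 15 is (XT1, disk_io, -16.7); reading = -16.7.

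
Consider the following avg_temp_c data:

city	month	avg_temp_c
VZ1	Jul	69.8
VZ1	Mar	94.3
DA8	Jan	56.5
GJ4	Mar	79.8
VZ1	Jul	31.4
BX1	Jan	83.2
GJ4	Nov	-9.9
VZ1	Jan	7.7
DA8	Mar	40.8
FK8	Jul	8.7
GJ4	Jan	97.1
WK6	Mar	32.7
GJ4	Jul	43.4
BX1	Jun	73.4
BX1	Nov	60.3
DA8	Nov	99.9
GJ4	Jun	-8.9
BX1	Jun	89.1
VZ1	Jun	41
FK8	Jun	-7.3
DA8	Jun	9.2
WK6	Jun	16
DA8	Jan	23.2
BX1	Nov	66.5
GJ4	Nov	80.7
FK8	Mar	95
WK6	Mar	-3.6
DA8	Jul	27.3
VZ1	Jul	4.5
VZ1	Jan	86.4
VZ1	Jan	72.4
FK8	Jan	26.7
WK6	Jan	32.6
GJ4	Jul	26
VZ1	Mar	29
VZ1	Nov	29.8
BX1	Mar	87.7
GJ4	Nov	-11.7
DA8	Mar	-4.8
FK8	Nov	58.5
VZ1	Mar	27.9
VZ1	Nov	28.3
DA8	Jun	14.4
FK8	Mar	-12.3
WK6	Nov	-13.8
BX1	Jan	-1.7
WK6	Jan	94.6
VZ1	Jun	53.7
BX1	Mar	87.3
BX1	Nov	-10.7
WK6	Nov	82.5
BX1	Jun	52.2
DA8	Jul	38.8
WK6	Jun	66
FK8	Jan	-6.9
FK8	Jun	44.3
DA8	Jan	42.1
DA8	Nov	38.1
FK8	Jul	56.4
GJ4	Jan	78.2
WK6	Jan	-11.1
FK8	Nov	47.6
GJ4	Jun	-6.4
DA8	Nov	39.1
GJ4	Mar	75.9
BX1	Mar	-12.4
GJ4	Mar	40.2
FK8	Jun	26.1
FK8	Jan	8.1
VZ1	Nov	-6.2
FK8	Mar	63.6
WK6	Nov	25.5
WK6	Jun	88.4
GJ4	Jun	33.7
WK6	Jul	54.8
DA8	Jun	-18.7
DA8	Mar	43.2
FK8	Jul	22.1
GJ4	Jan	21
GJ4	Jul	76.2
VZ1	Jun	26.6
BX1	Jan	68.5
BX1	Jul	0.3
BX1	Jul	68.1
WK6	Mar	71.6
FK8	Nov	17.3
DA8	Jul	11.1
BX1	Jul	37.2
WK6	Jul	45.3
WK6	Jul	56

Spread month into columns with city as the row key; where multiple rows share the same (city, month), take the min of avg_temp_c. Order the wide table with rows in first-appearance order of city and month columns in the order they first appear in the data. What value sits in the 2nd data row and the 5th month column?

-18.7

With rows in first-appearance order of city, row 2 is city=DA8. month columns in first-appearance order: Jul, Mar, Jan, Nov, Jun; column 5 is Jun.
Long rows with city=DA8, month=Jun: min(9.2, 14.4, -18.7) = -18.7.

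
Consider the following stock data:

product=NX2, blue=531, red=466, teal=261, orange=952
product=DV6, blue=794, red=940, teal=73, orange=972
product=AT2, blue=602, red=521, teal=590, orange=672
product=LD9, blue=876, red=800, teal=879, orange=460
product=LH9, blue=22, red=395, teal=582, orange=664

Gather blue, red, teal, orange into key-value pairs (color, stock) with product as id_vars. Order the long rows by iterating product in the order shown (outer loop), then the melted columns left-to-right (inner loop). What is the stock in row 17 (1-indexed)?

20 rows total (5 × 4). Row 17: index ⌊(17-1)/4⌋ = 4 into product → LH9; (17-1) mod 4 = 0 into the melted columns → blue.
So row 17 is (LH9, blue, 22); stock = 22.

22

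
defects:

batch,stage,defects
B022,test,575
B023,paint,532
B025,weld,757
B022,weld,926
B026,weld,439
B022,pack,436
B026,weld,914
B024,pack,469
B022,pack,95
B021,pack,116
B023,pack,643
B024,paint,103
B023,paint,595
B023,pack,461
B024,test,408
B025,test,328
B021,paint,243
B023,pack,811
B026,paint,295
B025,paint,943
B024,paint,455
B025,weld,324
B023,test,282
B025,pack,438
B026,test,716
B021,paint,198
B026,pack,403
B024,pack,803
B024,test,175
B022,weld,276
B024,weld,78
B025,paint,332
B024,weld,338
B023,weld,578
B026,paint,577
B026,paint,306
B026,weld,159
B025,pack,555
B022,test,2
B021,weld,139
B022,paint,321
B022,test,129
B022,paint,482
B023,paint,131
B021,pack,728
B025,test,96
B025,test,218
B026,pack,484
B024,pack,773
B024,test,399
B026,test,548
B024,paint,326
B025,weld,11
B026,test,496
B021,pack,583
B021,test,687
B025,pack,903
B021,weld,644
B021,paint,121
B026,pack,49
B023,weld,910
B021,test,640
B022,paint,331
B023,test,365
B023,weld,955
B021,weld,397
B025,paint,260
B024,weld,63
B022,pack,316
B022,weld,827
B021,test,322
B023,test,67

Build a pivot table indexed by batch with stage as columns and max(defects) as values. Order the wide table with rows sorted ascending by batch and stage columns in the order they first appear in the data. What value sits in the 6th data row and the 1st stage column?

716

With rows sorted ascending by batch, row 6 is batch=B026. stage columns in first-appearance order: test, paint, weld, pack; column 1 is test.
Long rows with batch=B026, stage=test: max(716, 548, 496) = 716.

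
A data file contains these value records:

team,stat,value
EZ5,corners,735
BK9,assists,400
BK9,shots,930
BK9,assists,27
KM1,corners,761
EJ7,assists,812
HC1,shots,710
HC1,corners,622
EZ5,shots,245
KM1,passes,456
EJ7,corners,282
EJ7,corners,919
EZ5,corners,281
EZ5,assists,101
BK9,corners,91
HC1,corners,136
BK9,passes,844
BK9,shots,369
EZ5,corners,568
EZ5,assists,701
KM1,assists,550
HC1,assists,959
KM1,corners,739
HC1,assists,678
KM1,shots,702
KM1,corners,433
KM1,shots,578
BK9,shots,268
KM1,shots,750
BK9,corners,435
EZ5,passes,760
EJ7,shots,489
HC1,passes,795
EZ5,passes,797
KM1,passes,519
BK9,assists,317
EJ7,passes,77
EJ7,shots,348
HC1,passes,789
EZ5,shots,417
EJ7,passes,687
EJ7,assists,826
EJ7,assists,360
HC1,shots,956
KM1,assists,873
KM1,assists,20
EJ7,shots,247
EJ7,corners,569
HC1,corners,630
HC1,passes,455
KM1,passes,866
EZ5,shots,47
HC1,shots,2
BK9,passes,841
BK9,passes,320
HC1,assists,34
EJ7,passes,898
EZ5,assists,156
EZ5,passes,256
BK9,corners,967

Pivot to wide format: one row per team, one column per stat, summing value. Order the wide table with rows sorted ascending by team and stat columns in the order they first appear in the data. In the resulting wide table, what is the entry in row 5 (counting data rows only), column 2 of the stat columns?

1443

With rows sorted ascending by team, row 5 is team=KM1. stat columns in first-appearance order: corners, assists, shots, passes; column 2 is assists.
Long rows with team=KM1, stat=assists: 550 + 873 + 20 = 1443.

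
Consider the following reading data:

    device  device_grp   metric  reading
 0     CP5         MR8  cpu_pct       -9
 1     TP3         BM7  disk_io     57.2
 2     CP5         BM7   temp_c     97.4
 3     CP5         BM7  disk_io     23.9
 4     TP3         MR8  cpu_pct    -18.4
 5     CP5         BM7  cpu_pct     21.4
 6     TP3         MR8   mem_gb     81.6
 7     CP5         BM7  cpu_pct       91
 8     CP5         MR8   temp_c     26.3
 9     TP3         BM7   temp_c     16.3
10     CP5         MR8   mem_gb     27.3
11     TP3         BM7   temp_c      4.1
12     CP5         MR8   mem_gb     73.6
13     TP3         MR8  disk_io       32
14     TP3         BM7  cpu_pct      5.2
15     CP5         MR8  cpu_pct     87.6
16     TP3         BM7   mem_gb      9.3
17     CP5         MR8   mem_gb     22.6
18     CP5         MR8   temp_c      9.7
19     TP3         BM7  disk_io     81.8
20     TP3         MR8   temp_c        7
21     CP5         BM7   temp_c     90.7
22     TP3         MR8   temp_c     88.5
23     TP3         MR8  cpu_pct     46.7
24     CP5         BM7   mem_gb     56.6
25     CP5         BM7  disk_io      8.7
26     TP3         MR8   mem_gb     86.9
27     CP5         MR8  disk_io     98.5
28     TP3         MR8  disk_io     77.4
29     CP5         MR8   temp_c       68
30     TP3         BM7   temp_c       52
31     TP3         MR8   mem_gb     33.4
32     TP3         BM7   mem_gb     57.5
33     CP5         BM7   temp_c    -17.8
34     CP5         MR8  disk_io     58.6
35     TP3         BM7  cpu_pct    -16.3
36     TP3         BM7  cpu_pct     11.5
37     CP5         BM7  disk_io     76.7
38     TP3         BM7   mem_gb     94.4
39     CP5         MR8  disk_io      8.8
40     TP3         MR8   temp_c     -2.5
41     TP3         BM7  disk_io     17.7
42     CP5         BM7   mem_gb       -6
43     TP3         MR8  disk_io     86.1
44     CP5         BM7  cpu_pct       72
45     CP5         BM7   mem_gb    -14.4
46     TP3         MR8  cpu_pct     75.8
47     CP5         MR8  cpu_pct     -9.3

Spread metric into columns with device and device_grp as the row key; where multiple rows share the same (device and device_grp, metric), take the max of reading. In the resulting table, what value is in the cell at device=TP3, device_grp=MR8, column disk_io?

Rows with device=TP3, device_grp=MR8 and metric=disk_io: reading values are 32, 77.4, 86.1.
max(32, 77.4, 86.1) = 86.1.

86.1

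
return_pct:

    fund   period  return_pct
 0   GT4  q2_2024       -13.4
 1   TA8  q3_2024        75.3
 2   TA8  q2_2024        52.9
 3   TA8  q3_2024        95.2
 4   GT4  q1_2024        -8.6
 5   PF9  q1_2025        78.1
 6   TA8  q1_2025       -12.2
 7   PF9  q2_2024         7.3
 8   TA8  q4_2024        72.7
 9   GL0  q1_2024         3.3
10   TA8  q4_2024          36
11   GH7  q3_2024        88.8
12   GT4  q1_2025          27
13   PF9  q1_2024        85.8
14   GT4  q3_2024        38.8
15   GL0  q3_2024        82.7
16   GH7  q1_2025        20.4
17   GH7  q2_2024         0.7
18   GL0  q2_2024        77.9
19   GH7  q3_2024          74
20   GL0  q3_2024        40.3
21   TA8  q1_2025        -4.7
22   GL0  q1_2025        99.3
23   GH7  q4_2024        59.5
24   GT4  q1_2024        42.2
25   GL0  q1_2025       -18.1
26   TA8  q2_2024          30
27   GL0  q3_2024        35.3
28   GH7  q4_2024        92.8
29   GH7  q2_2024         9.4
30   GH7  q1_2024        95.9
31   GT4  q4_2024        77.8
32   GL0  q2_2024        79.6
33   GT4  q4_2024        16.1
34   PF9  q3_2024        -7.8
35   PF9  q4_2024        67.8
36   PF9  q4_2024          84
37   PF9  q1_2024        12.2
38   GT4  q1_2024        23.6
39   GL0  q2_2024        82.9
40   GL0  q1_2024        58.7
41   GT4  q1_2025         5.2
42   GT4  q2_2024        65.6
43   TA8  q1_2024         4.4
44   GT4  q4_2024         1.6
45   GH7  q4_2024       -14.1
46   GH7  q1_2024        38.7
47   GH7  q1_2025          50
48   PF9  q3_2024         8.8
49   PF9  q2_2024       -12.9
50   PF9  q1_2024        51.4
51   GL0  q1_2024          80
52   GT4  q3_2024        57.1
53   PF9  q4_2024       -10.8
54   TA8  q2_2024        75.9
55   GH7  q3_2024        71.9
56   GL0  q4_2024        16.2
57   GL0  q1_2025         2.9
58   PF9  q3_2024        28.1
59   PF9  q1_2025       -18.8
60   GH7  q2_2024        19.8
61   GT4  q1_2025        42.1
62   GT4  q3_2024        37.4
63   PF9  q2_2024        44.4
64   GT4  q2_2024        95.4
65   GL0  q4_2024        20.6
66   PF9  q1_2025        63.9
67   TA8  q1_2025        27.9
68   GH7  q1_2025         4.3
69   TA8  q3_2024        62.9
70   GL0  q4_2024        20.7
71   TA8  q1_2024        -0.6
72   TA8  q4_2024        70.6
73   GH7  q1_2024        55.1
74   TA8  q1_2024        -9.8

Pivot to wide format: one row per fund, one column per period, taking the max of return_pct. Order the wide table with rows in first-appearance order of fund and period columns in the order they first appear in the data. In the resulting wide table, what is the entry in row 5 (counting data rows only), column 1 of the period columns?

19.8

With rows in first-appearance order of fund, row 5 is fund=GH7. period columns in first-appearance order: q2_2024, q3_2024, q1_2024, q1_2025, q4_2024; column 1 is q2_2024.
Long rows with fund=GH7, period=q2_2024: max(0.7, 9.4, 19.8) = 19.8.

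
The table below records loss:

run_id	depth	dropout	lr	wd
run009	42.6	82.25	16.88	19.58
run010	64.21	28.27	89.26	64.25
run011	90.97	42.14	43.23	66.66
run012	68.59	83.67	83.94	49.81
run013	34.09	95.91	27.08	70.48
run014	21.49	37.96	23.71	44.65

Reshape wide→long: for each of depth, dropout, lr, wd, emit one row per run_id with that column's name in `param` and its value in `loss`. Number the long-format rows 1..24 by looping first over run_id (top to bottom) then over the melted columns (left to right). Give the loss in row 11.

24 rows total (6 × 4). Row 11: index ⌊(11-1)/4⌋ = 2 into run_id → run011; (11-1) mod 4 = 2 into the melted columns → lr.
So row 11 is (run011, lr, 43.23); loss = 43.23.

43.23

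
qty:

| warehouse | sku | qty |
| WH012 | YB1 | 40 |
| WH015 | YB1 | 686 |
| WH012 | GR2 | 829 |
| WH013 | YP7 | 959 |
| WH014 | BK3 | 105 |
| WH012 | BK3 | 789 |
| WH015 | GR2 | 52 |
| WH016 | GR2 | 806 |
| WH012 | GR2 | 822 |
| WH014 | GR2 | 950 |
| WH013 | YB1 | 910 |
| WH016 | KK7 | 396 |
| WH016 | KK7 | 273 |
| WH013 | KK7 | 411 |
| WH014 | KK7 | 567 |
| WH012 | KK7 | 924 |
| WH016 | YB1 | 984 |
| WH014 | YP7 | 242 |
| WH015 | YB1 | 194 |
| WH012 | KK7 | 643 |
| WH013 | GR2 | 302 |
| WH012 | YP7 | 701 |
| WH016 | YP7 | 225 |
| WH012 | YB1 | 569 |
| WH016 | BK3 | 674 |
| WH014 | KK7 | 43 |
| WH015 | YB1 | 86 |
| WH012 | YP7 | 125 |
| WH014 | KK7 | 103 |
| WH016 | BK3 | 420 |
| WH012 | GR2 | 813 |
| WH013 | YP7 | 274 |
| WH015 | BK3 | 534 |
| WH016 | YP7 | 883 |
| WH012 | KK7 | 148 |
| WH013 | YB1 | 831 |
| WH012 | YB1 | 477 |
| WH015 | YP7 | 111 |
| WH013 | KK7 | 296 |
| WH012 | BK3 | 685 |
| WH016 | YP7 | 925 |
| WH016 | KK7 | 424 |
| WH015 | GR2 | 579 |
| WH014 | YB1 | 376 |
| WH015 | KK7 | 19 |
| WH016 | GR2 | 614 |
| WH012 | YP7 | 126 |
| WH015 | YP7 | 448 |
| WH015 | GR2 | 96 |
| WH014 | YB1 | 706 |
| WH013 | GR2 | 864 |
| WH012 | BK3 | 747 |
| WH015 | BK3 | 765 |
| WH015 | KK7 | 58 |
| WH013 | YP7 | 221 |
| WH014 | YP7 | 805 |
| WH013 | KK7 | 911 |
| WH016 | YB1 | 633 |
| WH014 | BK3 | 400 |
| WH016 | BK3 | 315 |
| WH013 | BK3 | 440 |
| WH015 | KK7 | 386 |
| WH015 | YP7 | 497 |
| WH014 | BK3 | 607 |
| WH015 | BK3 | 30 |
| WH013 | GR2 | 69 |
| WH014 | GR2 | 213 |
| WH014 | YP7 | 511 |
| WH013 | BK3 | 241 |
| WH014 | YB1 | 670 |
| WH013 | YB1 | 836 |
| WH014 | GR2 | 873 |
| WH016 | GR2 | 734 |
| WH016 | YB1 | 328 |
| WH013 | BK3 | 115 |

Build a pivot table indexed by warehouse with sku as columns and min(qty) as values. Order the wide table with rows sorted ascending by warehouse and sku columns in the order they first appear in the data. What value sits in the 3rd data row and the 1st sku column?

With rows sorted ascending by warehouse, row 3 is warehouse=WH014. sku columns in first-appearance order: YB1, GR2, YP7, BK3, KK7; column 1 is YB1.
Long rows with warehouse=WH014, sku=YB1: min(376, 706, 670) = 376.

376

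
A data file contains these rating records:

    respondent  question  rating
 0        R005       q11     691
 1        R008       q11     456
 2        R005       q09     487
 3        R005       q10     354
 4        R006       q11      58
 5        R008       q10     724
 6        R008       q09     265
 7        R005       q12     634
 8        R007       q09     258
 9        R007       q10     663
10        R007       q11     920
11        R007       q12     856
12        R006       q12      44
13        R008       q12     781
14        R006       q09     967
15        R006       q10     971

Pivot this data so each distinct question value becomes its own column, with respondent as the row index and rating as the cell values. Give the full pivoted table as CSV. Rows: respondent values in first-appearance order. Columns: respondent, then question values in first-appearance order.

respondent,q11,q09,q10,q12
R005,691,487,354,634
R008,456,265,724,781
R006,58,967,971,44
R007,920,258,663,856

Columns: respondent plus the 4 distinct question values (q11, q09, q10, q12).
For example, row R005 column q11 takes rating=691 from the long row (R005, q11).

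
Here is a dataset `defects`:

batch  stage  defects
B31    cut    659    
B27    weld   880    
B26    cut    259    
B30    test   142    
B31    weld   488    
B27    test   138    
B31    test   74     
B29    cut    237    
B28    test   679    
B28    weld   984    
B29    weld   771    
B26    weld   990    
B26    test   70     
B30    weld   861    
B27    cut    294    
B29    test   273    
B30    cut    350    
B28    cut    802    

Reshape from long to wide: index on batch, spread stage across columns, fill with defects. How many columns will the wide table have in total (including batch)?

1 column for batch plus 3 distinct stage values → 4 columns.

4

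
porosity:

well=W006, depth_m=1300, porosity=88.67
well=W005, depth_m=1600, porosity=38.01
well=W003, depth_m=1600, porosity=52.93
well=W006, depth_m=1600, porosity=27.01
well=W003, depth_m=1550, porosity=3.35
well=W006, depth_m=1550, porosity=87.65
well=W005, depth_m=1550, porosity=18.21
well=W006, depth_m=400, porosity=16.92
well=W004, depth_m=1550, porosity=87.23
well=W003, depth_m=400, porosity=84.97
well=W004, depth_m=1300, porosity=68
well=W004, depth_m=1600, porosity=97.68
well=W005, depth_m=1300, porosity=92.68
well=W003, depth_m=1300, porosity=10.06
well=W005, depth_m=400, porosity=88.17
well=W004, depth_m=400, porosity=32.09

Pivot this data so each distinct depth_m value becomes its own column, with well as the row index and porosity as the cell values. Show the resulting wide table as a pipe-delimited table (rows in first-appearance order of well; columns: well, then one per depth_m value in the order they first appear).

| well | 1300 | 1600 | 1550 | 400 |
| W006 | 88.67 | 27.01 | 87.65 | 16.92 |
| W005 | 92.68 | 38.01 | 18.21 | 88.17 |
| W003 | 10.06 | 52.93 | 3.35 | 84.97 |
| W004 | 68 | 97.68 | 87.23 | 32.09 |

Columns: well plus the 4 distinct depth_m values (1300, 1600, 1550, 400).
For example, row W006 column 1300 takes porosity=88.67 from the long row (W006, 1300).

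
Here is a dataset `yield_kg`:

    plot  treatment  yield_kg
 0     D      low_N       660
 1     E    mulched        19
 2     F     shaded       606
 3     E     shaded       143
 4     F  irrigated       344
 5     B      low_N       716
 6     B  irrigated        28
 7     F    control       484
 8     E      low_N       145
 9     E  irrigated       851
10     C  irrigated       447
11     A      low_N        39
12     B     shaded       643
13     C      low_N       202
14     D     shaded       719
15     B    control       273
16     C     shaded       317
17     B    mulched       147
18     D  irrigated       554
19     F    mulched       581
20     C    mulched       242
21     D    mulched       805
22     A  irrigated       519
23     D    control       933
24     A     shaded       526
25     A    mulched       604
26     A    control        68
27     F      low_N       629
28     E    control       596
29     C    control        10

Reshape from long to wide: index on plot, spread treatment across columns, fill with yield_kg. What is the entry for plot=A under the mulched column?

Wide layout: rows indexed by plot, columns are the 5 distinct treatment values (low_N, mulched, shaded, irrigated, control).
Cell (plot=A, treatment=mulched) draws from the long row where plot=A and treatment=mulched, which has yield_kg=604.

604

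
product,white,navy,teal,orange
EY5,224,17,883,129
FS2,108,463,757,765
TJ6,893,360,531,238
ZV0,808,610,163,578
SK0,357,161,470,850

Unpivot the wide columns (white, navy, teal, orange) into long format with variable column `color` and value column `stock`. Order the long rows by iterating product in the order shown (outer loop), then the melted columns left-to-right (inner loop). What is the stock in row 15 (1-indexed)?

20 rows total (5 × 4). Row 15: index ⌊(15-1)/4⌋ = 3 into product → ZV0; (15-1) mod 4 = 2 into the melted columns → teal.
So row 15 is (ZV0, teal, 163); stock = 163.

163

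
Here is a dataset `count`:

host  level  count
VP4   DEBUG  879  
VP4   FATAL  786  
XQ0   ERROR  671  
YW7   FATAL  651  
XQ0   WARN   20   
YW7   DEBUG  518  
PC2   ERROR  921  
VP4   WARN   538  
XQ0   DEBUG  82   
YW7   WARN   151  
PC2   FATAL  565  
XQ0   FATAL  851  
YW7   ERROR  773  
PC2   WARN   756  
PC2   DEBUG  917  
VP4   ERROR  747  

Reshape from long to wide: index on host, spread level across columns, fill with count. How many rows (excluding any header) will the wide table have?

4

4 distinct host values → 4 rows.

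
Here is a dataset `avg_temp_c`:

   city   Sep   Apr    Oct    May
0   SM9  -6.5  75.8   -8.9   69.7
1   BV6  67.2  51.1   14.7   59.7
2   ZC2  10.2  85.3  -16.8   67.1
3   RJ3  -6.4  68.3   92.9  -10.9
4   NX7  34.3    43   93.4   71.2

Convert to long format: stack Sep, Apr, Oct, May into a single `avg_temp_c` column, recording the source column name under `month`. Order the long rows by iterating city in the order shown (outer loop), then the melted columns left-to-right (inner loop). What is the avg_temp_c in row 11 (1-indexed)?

20 rows total (5 × 4). Row 11: index ⌊(11-1)/4⌋ = 2 into city → ZC2; (11-1) mod 4 = 2 into the melted columns → Oct.
So row 11 is (ZC2, Oct, -16.8); avg_temp_c = -16.8.

-16.8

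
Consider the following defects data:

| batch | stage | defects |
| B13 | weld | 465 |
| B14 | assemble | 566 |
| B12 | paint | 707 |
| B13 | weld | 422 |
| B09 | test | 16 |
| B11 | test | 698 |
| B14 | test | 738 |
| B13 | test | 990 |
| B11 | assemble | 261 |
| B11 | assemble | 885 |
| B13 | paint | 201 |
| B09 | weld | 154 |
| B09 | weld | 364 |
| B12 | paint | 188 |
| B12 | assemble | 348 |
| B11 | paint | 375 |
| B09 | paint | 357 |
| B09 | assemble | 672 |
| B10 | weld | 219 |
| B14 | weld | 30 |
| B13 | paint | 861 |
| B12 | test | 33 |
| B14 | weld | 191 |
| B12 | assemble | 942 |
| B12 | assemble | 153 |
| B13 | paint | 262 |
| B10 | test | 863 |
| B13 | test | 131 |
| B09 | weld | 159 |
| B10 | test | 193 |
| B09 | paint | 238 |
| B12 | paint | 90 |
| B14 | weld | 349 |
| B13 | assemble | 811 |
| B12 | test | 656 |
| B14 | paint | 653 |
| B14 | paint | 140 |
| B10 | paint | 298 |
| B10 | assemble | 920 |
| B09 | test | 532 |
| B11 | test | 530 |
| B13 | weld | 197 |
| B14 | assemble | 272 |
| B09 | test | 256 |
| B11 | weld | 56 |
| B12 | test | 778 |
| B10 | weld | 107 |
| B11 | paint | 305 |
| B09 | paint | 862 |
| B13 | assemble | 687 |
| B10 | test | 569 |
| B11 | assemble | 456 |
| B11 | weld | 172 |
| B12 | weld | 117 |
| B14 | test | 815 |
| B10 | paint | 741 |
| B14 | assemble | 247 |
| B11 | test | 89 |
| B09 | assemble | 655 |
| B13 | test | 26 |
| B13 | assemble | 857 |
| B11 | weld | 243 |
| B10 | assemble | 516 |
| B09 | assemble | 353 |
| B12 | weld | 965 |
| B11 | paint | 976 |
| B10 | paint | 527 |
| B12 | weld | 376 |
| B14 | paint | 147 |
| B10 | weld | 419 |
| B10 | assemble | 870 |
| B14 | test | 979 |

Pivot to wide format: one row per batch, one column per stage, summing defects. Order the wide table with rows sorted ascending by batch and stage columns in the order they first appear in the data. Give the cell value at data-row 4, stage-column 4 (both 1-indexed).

1467

With rows sorted ascending by batch, row 4 is batch=B12. stage columns in first-appearance order: weld, assemble, paint, test; column 4 is test.
Long rows with batch=B12, stage=test: 33 + 656 + 778 = 1467.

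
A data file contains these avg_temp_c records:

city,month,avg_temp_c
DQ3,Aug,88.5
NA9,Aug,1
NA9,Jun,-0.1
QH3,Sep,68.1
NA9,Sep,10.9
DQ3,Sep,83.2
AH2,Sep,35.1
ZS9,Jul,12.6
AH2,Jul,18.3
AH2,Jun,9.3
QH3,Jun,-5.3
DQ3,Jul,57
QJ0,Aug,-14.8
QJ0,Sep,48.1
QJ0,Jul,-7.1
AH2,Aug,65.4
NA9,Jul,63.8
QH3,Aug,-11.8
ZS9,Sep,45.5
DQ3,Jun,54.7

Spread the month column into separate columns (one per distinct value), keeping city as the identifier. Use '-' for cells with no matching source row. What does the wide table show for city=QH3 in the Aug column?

-11.8

The long row with city=QH3, month=Aug has avg_temp_c=-11.8.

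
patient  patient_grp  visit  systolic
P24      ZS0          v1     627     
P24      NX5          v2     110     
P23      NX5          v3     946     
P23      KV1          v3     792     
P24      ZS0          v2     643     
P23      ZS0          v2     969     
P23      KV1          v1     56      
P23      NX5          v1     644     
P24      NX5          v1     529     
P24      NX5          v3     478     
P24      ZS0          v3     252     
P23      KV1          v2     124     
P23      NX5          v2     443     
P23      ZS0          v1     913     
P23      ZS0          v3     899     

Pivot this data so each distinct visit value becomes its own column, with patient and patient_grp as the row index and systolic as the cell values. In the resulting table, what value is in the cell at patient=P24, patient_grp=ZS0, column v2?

Wide layout: rows indexed by patient and patient_grp, columns are the 3 distinct visit values (v1, v2, v3).
Cell (patient=P24, patient_grp=ZS0, visit=v2) draws from the long row where patient=P24, patient_grp=ZS0 and visit=v2, which has systolic=643.

643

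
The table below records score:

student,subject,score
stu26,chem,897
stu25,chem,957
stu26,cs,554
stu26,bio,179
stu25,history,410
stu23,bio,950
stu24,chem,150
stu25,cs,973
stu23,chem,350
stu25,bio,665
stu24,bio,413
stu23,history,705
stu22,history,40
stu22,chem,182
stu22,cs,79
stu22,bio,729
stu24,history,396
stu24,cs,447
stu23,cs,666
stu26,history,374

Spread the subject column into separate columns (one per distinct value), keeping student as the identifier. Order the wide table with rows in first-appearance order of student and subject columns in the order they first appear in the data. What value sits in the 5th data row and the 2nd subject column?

With rows in first-appearance order of student, row 5 is student=stu22. subject columns in first-appearance order: chem, cs, bio, history; column 2 is cs.
Long rows with student=stu22, subject=cs: score = 79.

79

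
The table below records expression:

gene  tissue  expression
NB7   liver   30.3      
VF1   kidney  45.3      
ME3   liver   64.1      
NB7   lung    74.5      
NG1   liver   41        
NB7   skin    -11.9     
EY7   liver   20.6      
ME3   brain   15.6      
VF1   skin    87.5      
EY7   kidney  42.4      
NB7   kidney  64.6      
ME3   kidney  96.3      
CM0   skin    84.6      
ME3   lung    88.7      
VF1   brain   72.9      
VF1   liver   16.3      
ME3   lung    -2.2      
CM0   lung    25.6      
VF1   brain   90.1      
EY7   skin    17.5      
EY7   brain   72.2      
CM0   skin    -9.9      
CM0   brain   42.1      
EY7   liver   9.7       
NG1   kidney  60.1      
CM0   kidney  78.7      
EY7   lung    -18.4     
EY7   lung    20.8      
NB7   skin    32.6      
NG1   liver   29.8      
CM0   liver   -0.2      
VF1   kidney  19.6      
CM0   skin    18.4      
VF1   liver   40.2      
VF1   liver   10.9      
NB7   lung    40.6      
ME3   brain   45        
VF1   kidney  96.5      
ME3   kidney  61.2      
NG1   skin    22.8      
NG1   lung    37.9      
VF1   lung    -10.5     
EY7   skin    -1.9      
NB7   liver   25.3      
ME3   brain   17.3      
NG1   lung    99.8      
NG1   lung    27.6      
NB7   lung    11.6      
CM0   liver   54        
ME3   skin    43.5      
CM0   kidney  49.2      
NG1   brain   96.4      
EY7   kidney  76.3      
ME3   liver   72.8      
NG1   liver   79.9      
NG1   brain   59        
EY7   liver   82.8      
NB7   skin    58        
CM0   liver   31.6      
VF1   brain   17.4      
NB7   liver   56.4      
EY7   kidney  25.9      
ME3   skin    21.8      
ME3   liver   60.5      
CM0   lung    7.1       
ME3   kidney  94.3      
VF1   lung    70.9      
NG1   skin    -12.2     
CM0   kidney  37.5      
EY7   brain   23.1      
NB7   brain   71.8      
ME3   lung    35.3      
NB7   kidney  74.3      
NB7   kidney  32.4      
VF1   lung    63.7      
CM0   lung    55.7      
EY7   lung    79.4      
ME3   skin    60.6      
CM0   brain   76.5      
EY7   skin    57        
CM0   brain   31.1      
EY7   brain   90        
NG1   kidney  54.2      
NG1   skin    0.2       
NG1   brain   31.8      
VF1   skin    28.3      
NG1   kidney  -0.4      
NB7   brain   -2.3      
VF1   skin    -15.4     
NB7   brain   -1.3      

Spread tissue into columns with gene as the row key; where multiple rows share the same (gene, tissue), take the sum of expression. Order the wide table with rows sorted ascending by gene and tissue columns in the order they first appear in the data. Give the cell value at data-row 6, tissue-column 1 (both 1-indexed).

With rows sorted ascending by gene, row 6 is gene=VF1. tissue columns in first-appearance order: liver, kidney, lung, skin, brain; column 1 is liver.
Long rows with gene=VF1, tissue=liver: 16.3 + 40.2 + 10.9 = 67.4.

67.4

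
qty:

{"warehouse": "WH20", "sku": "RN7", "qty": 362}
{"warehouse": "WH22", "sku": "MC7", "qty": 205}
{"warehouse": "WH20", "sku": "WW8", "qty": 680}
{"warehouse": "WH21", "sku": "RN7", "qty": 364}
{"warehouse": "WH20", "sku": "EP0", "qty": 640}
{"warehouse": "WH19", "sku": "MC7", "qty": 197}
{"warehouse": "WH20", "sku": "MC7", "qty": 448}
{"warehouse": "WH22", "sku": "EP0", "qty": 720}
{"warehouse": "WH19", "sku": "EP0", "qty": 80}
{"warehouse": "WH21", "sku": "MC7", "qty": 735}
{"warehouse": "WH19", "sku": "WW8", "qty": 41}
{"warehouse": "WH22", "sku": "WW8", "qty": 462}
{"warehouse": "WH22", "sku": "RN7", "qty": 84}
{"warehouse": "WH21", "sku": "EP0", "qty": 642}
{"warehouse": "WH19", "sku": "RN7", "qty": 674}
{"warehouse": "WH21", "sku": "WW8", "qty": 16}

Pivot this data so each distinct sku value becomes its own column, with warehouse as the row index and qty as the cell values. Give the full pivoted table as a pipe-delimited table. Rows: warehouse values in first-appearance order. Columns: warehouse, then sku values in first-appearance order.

Columns: warehouse plus the 4 distinct sku values (RN7, MC7, WW8, EP0).
For example, row WH20 column RN7 takes qty=362 from the long row (WH20, RN7).

| warehouse | RN7 | MC7 | WW8 | EP0 |
| WH20 | 362 | 448 | 680 | 640 |
| WH22 | 84 | 205 | 462 | 720 |
| WH21 | 364 | 735 | 16 | 642 |
| WH19 | 674 | 197 | 41 | 80 |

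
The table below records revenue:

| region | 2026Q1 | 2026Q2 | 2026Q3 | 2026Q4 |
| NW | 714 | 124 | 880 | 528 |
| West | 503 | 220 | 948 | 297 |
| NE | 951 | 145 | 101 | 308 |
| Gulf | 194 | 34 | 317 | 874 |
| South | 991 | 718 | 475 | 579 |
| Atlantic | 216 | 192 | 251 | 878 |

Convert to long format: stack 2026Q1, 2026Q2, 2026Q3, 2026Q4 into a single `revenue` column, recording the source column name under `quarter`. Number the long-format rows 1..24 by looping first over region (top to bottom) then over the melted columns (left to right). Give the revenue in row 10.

24 rows total (6 × 4). Row 10: index ⌊(10-1)/4⌋ = 2 into region → NE; (10-1) mod 4 = 1 into the melted columns → 2026Q2.
So row 10 is (NE, 2026Q2, 145); revenue = 145.

145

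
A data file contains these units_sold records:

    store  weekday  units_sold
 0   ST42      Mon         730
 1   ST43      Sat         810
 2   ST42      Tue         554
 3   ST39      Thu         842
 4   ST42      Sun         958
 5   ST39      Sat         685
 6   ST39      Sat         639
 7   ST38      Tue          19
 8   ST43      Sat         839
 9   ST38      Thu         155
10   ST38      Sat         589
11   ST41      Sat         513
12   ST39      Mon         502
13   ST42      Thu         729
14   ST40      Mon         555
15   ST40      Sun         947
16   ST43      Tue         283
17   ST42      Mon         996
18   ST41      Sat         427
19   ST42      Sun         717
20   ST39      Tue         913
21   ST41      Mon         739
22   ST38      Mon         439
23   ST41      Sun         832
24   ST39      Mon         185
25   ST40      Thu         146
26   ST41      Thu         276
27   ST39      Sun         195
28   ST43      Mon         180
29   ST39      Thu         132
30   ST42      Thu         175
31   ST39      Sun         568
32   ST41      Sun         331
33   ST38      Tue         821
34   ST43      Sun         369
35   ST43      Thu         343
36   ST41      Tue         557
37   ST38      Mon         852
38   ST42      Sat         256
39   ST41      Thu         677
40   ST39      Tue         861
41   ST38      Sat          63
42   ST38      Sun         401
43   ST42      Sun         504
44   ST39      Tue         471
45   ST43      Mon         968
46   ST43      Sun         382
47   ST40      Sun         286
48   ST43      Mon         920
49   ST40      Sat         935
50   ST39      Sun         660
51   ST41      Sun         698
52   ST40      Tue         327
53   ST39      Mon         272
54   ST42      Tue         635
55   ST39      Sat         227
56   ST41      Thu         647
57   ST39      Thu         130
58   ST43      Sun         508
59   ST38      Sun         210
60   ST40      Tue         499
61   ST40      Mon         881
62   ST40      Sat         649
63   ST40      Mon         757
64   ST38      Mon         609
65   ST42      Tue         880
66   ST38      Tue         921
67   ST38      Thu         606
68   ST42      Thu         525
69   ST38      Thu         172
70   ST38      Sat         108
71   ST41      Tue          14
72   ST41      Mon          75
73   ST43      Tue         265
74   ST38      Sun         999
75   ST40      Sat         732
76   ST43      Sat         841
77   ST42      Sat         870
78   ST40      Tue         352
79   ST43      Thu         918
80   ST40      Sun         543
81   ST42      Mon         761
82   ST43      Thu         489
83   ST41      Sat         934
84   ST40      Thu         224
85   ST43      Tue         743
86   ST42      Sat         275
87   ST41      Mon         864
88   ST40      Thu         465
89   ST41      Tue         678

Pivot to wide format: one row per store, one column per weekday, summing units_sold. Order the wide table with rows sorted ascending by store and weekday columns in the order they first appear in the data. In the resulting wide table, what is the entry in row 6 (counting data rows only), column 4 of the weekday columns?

With rows sorted ascending by store, row 6 is store=ST43. weekday columns in first-appearance order: Mon, Sat, Tue, Thu, Sun; column 4 is Thu.
Long rows with store=ST43, weekday=Thu: 343 + 918 + 489 = 1750.

1750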